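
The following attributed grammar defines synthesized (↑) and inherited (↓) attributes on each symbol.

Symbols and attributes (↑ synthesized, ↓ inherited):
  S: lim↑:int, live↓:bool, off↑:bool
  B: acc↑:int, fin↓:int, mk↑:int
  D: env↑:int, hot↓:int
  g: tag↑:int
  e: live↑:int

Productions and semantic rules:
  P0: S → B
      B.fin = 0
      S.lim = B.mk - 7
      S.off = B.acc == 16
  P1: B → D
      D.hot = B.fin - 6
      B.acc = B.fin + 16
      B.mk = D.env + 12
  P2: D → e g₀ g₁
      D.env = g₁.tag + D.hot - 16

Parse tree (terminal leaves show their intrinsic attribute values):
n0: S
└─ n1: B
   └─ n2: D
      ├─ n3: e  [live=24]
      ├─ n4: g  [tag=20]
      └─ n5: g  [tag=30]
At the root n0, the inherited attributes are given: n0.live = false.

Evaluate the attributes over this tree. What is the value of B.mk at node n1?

20

1. n0.live = false  [given at root]
2. n1.fin = 0  [0]
3. n2.hot = -6  [B.fin - 6]
4. n3.live = 24  [terminal]
5. n4.tag = 20  [terminal]
6. n5.tag = 30  [terminal]
7. n2.env = 8  [g₁.tag + D.hot - 16]
8. n1.acc = 16  [B.fin + 16]
9. n1.mk = 20  [D.env + 12]
10. n0.lim = 13  [B.mk - 7]
11. n0.off = true  [B.acc == 16]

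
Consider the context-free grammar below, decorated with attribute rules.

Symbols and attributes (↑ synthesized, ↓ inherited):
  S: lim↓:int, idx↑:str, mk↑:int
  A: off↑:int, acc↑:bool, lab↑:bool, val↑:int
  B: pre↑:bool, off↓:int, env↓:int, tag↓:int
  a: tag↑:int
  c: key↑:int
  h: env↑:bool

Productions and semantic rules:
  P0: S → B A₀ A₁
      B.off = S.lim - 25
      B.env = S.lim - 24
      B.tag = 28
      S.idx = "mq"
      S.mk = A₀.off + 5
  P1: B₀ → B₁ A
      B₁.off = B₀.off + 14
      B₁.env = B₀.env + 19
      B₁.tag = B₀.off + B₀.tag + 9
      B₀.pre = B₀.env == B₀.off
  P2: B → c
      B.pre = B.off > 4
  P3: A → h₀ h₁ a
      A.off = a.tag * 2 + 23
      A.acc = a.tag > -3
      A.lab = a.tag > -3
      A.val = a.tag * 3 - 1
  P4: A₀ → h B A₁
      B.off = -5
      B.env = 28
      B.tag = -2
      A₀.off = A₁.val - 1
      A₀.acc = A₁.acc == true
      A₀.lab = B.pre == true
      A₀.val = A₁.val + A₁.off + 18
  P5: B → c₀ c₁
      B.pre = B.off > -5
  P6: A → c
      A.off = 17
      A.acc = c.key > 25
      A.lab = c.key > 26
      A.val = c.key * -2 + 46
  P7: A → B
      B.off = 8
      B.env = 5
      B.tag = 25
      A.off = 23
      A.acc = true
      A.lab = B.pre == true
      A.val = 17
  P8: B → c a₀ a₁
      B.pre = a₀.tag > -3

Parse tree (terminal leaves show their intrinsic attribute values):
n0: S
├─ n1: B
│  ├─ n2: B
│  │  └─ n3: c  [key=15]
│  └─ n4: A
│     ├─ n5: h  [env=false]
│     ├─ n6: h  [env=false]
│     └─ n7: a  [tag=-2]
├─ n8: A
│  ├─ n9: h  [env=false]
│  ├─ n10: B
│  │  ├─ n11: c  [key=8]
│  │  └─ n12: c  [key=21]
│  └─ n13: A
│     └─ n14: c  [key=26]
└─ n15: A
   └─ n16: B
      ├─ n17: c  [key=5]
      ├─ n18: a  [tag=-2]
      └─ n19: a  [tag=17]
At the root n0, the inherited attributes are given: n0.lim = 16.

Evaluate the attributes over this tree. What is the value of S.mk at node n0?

-2

1. n0.lim = 16  [given at root]
2. n1.off = -9  [S.lim - 25]
3. n1.env = -8  [S.lim - 24]
4. n1.tag = 28  [28]
5. n2.off = 5  [B₀.off + 14]
6. n2.env = 11  [B₀.env + 19]
7. n2.tag = 28  [B₀.off + B₀.tag + 9]
8. n3.key = 15  [terminal]
9. n2.pre = true  [B.off > 4]
10. n5.env = false  [terminal]
11. n6.env = false  [terminal]
12. n7.tag = -2  [terminal]
13. n4.off = 19  [a.tag * 2 + 23]
14. n4.acc = true  [a.tag > -3]
15. n4.lab = true  [a.tag > -3]
16. n4.val = -7  [a.tag * 3 - 1]
17. n1.pre = false  [B₀.env == B₀.off]
18. n9.env = false  [terminal]
19. n10.off = -5  [-5]
20. n10.env = 28  [28]
21. n10.tag = -2  [-2]
22. n11.key = 8  [terminal]
23. n12.key = 21  [terminal]
24. n10.pre = false  [B.off > -5]
25. n14.key = 26  [terminal]
26. n13.off = 17  [17]
27. n13.acc = true  [c.key > 25]
28. n13.lab = false  [c.key > 26]
29. n13.val = -6  [c.key * -2 + 46]
30. n8.off = -7  [A₁.val - 1]
31. n8.acc = true  [A₁.acc == true]
32. n8.lab = false  [B.pre == true]
33. n8.val = 29  [A₁.val + A₁.off + 18]
34. n16.off = 8  [8]
35. n16.env = 5  [5]
36. n16.tag = 25  [25]
37. n17.key = 5  [terminal]
38. n18.tag = -2  [terminal]
39. n19.tag = 17  [terminal]
40. n16.pre = true  [a₀.tag > -3]
41. n15.off = 23  [23]
42. n15.acc = true  [true]
43. n15.lab = true  [B.pre == true]
44. n15.val = 17  [17]
45. n0.idx = "mq"  ["mq"]
46. n0.mk = -2  [A₀.off + 5]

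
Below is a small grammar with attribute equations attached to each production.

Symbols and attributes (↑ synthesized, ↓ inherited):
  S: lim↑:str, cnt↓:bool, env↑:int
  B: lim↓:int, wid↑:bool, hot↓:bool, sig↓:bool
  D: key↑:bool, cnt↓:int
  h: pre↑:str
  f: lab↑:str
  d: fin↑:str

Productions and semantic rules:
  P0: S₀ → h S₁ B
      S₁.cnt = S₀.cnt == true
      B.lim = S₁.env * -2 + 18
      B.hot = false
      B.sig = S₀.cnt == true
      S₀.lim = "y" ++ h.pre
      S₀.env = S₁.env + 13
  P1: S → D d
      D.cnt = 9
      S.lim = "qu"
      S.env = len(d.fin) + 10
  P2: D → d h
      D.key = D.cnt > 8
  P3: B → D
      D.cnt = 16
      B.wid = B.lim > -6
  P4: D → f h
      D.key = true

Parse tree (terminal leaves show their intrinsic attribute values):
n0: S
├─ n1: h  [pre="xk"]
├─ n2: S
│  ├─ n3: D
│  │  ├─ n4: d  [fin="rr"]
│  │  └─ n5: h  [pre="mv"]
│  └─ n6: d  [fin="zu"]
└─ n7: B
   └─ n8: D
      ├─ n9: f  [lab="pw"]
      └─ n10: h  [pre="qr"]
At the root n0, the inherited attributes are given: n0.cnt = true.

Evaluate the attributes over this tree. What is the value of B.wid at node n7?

false

1. n0.cnt = true  [given at root]
2. n1.pre = "xk"  [terminal]
3. n2.cnt = true  [S₀.cnt == true]
4. n3.cnt = 9  [9]
5. n4.fin = "rr"  [terminal]
6. n5.pre = "mv"  [terminal]
7. n3.key = true  [D.cnt > 8]
8. n6.fin = "zu"  [terminal]
9. n2.lim = "qu"  ["qu"]
10. n2.env = 12  [len(d.fin) + 10]
11. n7.lim = -6  [S₁.env * -2 + 18]
12. n7.hot = false  [false]
13. n7.sig = true  [S₀.cnt == true]
14. n8.cnt = 16  [16]
15. n9.lab = "pw"  [terminal]
16. n10.pre = "qr"  [terminal]
17. n8.key = true  [true]
18. n7.wid = false  [B.lim > -6]
19. n0.lim = "yxk"  ["y" ++ h.pre]
20. n0.env = 25  [S₁.env + 13]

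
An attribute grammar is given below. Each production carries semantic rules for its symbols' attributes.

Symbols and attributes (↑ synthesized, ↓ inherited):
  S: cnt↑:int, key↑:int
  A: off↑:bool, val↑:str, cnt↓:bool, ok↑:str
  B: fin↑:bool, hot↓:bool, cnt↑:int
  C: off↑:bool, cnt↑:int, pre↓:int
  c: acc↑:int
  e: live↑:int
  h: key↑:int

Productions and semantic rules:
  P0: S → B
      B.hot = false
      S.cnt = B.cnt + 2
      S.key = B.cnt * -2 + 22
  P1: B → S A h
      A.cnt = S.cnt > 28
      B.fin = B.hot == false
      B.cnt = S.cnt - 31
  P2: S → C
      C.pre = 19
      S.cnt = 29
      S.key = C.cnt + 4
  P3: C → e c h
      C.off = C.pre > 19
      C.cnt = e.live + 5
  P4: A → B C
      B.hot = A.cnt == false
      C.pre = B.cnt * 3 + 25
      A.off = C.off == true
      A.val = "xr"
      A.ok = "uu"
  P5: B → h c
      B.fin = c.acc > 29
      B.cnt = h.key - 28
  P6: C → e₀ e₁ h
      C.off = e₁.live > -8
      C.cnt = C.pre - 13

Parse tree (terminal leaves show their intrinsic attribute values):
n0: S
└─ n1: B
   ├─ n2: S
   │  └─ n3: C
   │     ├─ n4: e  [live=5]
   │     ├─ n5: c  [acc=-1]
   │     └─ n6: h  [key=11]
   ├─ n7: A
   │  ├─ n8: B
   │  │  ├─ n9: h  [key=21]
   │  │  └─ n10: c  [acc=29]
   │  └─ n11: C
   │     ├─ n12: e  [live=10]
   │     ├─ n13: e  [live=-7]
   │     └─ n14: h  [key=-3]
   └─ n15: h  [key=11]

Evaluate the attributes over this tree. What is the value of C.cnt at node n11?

1. n1.hot = false  [false]
2. n3.pre = 19  [19]
3. n4.live = 5  [terminal]
4. n5.acc = -1  [terminal]
5. n6.key = 11  [terminal]
6. n3.off = false  [C.pre > 19]
7. n3.cnt = 10  [e.live + 5]
8. n2.cnt = 29  [29]
9. n2.key = 14  [C.cnt + 4]
10. n7.cnt = true  [S.cnt > 28]
11. n8.hot = false  [A.cnt == false]
12. n9.key = 21  [terminal]
13. n10.acc = 29  [terminal]
14. n8.fin = false  [c.acc > 29]
15. n8.cnt = -7  [h.key - 28]
16. n11.pre = 4  [B.cnt * 3 + 25]
17. n12.live = 10  [terminal]
18. n13.live = -7  [terminal]
19. n14.key = -3  [terminal]
20. n11.off = true  [e₁.live > -8]
21. n11.cnt = -9  [C.pre - 13]
22. n7.off = true  [C.off == true]
23. n7.val = "xr"  ["xr"]
24. n7.ok = "uu"  ["uu"]
25. n15.key = 11  [terminal]
26. n1.fin = true  [B.hot == false]
27. n1.cnt = -2  [S.cnt - 31]
28. n0.cnt = 0  [B.cnt + 2]
29. n0.key = 26  [B.cnt * -2 + 22]

-9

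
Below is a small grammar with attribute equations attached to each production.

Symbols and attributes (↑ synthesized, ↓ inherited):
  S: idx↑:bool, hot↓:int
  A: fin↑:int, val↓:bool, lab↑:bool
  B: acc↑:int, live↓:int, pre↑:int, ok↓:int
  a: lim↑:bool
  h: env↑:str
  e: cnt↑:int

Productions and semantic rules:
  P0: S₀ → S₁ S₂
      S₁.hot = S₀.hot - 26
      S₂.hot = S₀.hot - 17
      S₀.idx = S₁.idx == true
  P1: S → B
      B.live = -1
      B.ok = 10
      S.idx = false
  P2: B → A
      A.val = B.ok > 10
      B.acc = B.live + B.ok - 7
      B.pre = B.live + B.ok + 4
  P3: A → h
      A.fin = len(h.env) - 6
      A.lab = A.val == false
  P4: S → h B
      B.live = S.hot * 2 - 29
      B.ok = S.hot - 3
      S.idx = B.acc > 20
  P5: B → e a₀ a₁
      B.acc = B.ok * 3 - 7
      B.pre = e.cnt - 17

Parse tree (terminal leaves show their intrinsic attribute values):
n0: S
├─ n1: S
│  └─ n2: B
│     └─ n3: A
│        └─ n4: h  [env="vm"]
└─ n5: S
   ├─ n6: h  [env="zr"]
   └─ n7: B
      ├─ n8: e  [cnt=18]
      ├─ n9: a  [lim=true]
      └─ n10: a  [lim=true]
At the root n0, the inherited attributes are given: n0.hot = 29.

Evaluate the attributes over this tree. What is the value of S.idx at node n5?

1. n0.hot = 29  [given at root]
2. n1.hot = 3  [S₀.hot - 26]
3. n2.live = -1  [-1]
4. n2.ok = 10  [10]
5. n3.val = false  [B.ok > 10]
6. n4.env = "vm"  [terminal]
7. n3.fin = -4  [len(h.env) - 6]
8. n3.lab = true  [A.val == false]
9. n2.acc = 2  [B.live + B.ok - 7]
10. n2.pre = 13  [B.live + B.ok + 4]
11. n1.idx = false  [false]
12. n5.hot = 12  [S₀.hot - 17]
13. n6.env = "zr"  [terminal]
14. n7.live = -5  [S.hot * 2 - 29]
15. n7.ok = 9  [S.hot - 3]
16. n8.cnt = 18  [terminal]
17. n9.lim = true  [terminal]
18. n10.lim = true  [terminal]
19. n7.acc = 20  [B.ok * 3 - 7]
20. n7.pre = 1  [e.cnt - 17]
21. n5.idx = false  [B.acc > 20]
22. n0.idx = false  [S₁.idx == true]

false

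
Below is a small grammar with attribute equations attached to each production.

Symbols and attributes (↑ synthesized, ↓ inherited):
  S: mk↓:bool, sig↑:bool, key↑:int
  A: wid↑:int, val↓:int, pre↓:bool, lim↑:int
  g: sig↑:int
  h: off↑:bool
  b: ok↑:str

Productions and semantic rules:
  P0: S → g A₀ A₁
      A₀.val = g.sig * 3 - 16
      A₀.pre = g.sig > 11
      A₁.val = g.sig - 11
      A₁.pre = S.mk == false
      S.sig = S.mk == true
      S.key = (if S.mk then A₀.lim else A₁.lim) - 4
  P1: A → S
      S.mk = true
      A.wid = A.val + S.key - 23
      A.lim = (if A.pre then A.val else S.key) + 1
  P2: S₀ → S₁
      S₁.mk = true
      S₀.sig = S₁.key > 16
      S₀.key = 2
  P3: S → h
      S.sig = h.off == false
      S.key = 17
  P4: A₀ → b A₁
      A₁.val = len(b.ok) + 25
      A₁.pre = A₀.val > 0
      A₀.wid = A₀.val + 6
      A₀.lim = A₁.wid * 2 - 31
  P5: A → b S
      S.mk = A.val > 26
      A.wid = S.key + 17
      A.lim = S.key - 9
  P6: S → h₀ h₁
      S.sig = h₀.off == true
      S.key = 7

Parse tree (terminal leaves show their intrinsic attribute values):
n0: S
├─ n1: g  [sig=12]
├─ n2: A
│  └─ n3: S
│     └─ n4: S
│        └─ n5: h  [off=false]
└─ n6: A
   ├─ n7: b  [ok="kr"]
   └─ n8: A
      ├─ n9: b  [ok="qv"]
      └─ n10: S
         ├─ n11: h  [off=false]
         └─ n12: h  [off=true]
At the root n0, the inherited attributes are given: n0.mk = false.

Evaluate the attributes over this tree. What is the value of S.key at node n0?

13

1. n0.mk = false  [given at root]
2. n1.sig = 12  [terminal]
3. n2.val = 20  [g.sig * 3 - 16]
4. n2.pre = true  [g.sig > 11]
5. n3.mk = true  [true]
6. n4.mk = true  [true]
7. n5.off = false  [terminal]
8. n4.sig = true  [h.off == false]
9. n4.key = 17  [17]
10. n3.sig = true  [S₁.key > 16]
11. n3.key = 2  [2]
12. n2.wid = -1  [A.val + S.key - 23]
13. n2.lim = 21  [(if A.pre then A.val else S.key) + 1]
14. n6.val = 1  [g.sig - 11]
15. n6.pre = true  [S.mk == false]
16. n7.ok = "kr"  [terminal]
17. n8.val = 27  [len(b.ok) + 25]
18. n8.pre = true  [A₀.val > 0]
19. n9.ok = "qv"  [terminal]
20. n10.mk = true  [A.val > 26]
21. n11.off = false  [terminal]
22. n12.off = true  [terminal]
23. n10.sig = false  [h₀.off == true]
24. n10.key = 7  [7]
25. n8.wid = 24  [S.key + 17]
26. n8.lim = -2  [S.key - 9]
27. n6.wid = 7  [A₀.val + 6]
28. n6.lim = 17  [A₁.wid * 2 - 31]
29. n0.sig = false  [S.mk == true]
30. n0.key = 13  [(if S.mk then A₀.lim else A₁.lim) - 4]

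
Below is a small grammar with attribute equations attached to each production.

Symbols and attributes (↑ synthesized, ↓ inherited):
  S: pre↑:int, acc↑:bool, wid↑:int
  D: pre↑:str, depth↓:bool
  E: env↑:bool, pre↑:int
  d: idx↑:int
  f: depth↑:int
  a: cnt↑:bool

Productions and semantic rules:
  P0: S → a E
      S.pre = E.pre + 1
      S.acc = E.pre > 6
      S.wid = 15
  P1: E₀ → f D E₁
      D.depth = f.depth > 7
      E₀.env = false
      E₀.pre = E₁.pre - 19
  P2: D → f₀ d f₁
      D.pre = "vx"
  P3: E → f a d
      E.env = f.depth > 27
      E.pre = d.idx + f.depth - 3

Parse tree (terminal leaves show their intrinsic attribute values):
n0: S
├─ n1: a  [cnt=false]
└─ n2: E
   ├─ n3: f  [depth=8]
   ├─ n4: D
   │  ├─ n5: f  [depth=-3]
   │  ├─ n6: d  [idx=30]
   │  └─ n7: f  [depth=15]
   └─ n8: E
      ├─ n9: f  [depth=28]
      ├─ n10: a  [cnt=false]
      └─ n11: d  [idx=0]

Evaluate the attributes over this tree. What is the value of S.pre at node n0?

1. n1.cnt = false  [terminal]
2. n3.depth = 8  [terminal]
3. n4.depth = true  [f.depth > 7]
4. n5.depth = -3  [terminal]
5. n6.idx = 30  [terminal]
6. n7.depth = 15  [terminal]
7. n4.pre = "vx"  ["vx"]
8. n9.depth = 28  [terminal]
9. n10.cnt = false  [terminal]
10. n11.idx = 0  [terminal]
11. n8.env = true  [f.depth > 27]
12. n8.pre = 25  [d.idx + f.depth - 3]
13. n2.env = false  [false]
14. n2.pre = 6  [E₁.pre - 19]
15. n0.pre = 7  [E.pre + 1]
16. n0.acc = false  [E.pre > 6]
17. n0.wid = 15  [15]

7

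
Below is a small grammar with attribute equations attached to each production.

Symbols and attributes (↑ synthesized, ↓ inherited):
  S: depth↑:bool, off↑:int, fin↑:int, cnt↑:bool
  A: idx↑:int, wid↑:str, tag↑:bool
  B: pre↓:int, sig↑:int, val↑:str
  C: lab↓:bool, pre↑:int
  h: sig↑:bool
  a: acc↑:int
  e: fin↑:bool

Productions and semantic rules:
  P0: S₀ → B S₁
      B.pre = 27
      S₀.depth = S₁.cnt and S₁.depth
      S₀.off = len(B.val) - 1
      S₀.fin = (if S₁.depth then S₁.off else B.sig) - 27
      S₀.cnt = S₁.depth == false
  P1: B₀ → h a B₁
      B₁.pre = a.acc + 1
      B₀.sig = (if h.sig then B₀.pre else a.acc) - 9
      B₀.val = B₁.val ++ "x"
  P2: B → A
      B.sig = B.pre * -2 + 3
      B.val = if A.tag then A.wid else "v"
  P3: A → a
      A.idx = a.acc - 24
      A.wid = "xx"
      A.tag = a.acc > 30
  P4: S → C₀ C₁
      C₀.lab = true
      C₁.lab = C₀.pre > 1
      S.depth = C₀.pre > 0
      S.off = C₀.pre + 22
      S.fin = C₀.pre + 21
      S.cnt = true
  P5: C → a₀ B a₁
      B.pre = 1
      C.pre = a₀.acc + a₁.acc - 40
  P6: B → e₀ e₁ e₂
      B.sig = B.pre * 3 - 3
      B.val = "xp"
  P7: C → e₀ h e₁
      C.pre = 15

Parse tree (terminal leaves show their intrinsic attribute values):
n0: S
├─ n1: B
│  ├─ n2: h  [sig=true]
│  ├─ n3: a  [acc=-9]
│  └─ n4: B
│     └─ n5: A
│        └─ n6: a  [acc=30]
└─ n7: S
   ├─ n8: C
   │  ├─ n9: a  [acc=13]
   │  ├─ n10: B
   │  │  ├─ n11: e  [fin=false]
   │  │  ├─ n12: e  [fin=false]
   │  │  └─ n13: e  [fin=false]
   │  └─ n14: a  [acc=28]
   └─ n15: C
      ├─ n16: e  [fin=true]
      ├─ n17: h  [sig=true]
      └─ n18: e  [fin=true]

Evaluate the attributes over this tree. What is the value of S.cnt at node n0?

false

1. n1.pre = 27  [27]
2. n2.sig = true  [terminal]
3. n3.acc = -9  [terminal]
4. n4.pre = -8  [a.acc + 1]
5. n6.acc = 30  [terminal]
6. n5.idx = 6  [a.acc - 24]
7. n5.wid = "xx"  ["xx"]
8. n5.tag = false  [a.acc > 30]
9. n4.sig = 19  [B.pre * -2 + 3]
10. n4.val = "v"  [if A.tag then A.wid else "v"]
11. n1.sig = 18  [(if h.sig then B₀.pre else a.acc) - 9]
12. n1.val = "vx"  [B₁.val ++ "x"]
13. n8.lab = true  [true]
14. n9.acc = 13  [terminal]
15. n10.pre = 1  [1]
16. n11.fin = false  [terminal]
17. n12.fin = false  [terminal]
18. n13.fin = false  [terminal]
19. n10.sig = 0  [B.pre * 3 - 3]
20. n10.val = "xp"  ["xp"]
21. n14.acc = 28  [terminal]
22. n8.pre = 1  [a₀.acc + a₁.acc - 40]
23. n15.lab = false  [C₀.pre > 1]
24. n16.fin = true  [terminal]
25. n17.sig = true  [terminal]
26. n18.fin = true  [terminal]
27. n15.pre = 15  [15]
28. n7.depth = true  [C₀.pre > 0]
29. n7.off = 23  [C₀.pre + 22]
30. n7.fin = 22  [C₀.pre + 21]
31. n7.cnt = true  [true]
32. n0.depth = true  [S₁.cnt and S₁.depth]
33. n0.off = 1  [len(B.val) - 1]
34. n0.fin = -4  [(if S₁.depth then S₁.off else B.sig) - 27]
35. n0.cnt = false  [S₁.depth == false]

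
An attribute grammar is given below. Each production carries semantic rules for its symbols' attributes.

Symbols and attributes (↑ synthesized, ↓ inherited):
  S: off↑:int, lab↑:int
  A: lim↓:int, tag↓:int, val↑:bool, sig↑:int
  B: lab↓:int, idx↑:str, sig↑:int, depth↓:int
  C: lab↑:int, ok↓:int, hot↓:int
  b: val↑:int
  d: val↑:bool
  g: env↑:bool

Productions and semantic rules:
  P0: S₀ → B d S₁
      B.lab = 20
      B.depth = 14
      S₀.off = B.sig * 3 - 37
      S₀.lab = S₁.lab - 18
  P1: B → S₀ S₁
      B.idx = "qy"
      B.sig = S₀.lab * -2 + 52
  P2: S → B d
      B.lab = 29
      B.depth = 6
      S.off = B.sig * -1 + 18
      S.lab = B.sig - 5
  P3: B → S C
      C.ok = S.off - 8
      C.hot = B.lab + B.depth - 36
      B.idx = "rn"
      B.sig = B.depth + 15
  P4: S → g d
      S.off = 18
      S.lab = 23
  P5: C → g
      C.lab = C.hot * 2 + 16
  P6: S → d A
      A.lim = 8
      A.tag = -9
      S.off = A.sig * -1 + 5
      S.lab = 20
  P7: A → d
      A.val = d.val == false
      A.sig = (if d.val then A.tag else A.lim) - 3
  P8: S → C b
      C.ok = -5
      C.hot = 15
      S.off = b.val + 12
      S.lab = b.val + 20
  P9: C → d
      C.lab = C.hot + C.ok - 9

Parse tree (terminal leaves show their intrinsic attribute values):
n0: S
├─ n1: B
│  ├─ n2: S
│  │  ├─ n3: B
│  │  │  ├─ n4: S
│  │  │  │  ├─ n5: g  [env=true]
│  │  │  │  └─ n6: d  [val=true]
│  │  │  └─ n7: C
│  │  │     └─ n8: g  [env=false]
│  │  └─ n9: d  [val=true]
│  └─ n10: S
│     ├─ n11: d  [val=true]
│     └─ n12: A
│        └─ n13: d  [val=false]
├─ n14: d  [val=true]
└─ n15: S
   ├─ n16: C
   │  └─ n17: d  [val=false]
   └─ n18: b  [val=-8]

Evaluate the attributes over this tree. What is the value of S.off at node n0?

1. n1.lab = 20  [20]
2. n1.depth = 14  [14]
3. n3.lab = 29  [29]
4. n3.depth = 6  [6]
5. n5.env = true  [terminal]
6. n6.val = true  [terminal]
7. n4.off = 18  [18]
8. n4.lab = 23  [23]
9. n7.ok = 10  [S.off - 8]
10. n7.hot = -1  [B.lab + B.depth - 36]
11. n8.env = false  [terminal]
12. n7.lab = 14  [C.hot * 2 + 16]
13. n3.idx = "rn"  ["rn"]
14. n3.sig = 21  [B.depth + 15]
15. n9.val = true  [terminal]
16. n2.off = -3  [B.sig * -1 + 18]
17. n2.lab = 16  [B.sig - 5]
18. n11.val = true  [terminal]
19. n12.lim = 8  [8]
20. n12.tag = -9  [-9]
21. n13.val = false  [terminal]
22. n12.val = true  [d.val == false]
23. n12.sig = 5  [(if d.val then A.tag else A.lim) - 3]
24. n10.off = 0  [A.sig * -1 + 5]
25. n10.lab = 20  [20]
26. n1.idx = "qy"  ["qy"]
27. n1.sig = 20  [S₀.lab * -2 + 52]
28. n14.val = true  [terminal]
29. n16.ok = -5  [-5]
30. n16.hot = 15  [15]
31. n17.val = false  [terminal]
32. n16.lab = 1  [C.hot + C.ok - 9]
33. n18.val = -8  [terminal]
34. n15.off = 4  [b.val + 12]
35. n15.lab = 12  [b.val + 20]
36. n0.off = 23  [B.sig * 3 - 37]
37. n0.lab = -6  [S₁.lab - 18]

23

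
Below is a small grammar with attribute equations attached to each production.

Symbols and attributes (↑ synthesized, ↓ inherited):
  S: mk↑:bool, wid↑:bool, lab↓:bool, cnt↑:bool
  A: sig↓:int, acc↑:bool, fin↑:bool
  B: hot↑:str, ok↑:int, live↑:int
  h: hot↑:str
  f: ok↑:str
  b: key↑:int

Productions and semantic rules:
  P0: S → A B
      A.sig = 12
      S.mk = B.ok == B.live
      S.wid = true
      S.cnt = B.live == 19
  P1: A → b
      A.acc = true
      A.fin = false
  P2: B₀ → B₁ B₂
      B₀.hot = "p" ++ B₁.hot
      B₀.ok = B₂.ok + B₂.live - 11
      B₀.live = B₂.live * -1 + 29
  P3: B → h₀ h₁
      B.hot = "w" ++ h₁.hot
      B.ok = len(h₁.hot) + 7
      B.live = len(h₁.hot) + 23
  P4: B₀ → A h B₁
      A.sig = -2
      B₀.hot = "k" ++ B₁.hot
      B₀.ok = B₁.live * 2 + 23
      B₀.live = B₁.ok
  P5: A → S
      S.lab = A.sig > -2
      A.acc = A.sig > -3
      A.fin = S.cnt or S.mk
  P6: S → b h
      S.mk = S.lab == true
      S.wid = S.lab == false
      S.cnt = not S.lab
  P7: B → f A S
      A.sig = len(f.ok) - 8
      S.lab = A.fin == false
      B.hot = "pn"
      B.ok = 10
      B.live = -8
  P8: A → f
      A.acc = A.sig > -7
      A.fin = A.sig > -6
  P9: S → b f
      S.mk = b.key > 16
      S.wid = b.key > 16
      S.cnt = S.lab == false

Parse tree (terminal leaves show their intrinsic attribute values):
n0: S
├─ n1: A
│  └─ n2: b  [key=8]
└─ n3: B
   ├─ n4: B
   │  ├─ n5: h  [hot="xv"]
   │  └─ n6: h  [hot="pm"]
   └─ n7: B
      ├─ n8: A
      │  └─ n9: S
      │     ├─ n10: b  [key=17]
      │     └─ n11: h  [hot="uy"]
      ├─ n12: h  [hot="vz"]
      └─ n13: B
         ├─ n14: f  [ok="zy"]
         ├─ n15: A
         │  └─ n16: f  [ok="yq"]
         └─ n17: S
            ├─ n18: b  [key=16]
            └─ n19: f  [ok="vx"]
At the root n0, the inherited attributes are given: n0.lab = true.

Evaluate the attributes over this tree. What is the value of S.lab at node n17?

true

1. n0.lab = true  [given at root]
2. n1.sig = 12  [12]
3. n2.key = 8  [terminal]
4. n1.acc = true  [true]
5. n1.fin = false  [false]
6. n5.hot = "xv"  [terminal]
7. n6.hot = "pm"  [terminal]
8. n4.hot = "wpm"  ["w" ++ h₁.hot]
9. n4.ok = 9  [len(h₁.hot) + 7]
10. n4.live = 25  [len(h₁.hot) + 23]
11. n8.sig = -2  [-2]
12. n9.lab = false  [A.sig > -2]
13. n10.key = 17  [terminal]
14. n11.hot = "uy"  [terminal]
15. n9.mk = false  [S.lab == true]
16. n9.wid = true  [S.lab == false]
17. n9.cnt = true  [not S.lab]
18. n8.acc = true  [A.sig > -3]
19. n8.fin = true  [S.cnt or S.mk]
20. n12.hot = "vz"  [terminal]
21. n14.ok = "zy"  [terminal]
22. n15.sig = -6  [len(f.ok) - 8]
23. n16.ok = "yq"  [terminal]
24. n15.acc = true  [A.sig > -7]
25. n15.fin = false  [A.sig > -6]
26. n17.lab = true  [A.fin == false]
27. n18.key = 16  [terminal]
28. n19.ok = "vx"  [terminal]
29. n17.mk = false  [b.key > 16]
30. n17.wid = false  [b.key > 16]
31. n17.cnt = false  [S.lab == false]
32. n13.hot = "pn"  ["pn"]
33. n13.ok = 10  [10]
34. n13.live = -8  [-8]
35. n7.hot = "kpn"  ["k" ++ B₁.hot]
36. n7.ok = 7  [B₁.live * 2 + 23]
37. n7.live = 10  [B₁.ok]
38. n3.hot = "pwpm"  ["p" ++ B₁.hot]
39. n3.ok = 6  [B₂.ok + B₂.live - 11]
40. n3.live = 19  [B₂.live * -1 + 29]
41. n0.mk = false  [B.ok == B.live]
42. n0.wid = true  [true]
43. n0.cnt = true  [B.live == 19]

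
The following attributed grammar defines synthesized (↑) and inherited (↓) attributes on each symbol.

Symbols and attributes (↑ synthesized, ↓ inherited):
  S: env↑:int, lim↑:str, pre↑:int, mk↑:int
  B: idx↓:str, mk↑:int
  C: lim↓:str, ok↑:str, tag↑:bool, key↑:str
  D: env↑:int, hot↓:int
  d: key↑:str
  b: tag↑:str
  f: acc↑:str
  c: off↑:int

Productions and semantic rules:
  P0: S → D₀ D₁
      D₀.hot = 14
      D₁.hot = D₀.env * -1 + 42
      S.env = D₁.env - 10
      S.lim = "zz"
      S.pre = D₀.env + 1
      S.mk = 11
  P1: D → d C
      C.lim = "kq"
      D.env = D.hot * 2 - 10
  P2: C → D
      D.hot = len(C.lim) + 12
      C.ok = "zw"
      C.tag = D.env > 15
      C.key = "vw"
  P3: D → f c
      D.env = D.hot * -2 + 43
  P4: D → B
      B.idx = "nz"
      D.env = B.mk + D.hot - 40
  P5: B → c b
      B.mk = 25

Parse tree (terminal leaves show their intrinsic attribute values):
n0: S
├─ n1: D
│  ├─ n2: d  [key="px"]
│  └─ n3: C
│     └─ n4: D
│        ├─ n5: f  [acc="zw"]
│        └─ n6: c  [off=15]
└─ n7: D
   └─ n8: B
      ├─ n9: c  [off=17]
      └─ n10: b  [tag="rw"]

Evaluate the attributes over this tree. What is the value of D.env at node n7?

9

1. n1.hot = 14  [14]
2. n2.key = "px"  [terminal]
3. n3.lim = "kq"  ["kq"]
4. n4.hot = 14  [len(C.lim) + 12]
5. n5.acc = "zw"  [terminal]
6. n6.off = 15  [terminal]
7. n4.env = 15  [D.hot * -2 + 43]
8. n3.ok = "zw"  ["zw"]
9. n3.tag = false  [D.env > 15]
10. n3.key = "vw"  ["vw"]
11. n1.env = 18  [D.hot * 2 - 10]
12. n7.hot = 24  [D₀.env * -1 + 42]
13. n8.idx = "nz"  ["nz"]
14. n9.off = 17  [terminal]
15. n10.tag = "rw"  [terminal]
16. n8.mk = 25  [25]
17. n7.env = 9  [B.mk + D.hot - 40]
18. n0.env = -1  [D₁.env - 10]
19. n0.lim = "zz"  ["zz"]
20. n0.pre = 19  [D₀.env + 1]
21. n0.mk = 11  [11]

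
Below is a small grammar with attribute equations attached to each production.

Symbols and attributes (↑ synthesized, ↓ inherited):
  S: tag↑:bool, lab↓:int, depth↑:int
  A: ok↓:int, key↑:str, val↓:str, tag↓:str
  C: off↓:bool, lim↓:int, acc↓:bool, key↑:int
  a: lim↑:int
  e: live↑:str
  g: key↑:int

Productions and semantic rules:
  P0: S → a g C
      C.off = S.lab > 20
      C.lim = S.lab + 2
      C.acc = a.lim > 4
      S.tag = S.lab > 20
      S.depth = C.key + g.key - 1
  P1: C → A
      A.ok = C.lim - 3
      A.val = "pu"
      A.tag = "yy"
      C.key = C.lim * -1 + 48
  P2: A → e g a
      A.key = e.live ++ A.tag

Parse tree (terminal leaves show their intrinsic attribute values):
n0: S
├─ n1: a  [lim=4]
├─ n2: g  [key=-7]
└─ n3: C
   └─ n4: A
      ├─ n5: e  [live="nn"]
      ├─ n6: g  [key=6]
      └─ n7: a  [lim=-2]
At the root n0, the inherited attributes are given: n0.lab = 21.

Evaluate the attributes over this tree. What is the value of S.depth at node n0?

1. n0.lab = 21  [given at root]
2. n1.lim = 4  [terminal]
3. n2.key = -7  [terminal]
4. n3.off = true  [S.lab > 20]
5. n3.lim = 23  [S.lab + 2]
6. n3.acc = false  [a.lim > 4]
7. n4.ok = 20  [C.lim - 3]
8. n4.val = "pu"  ["pu"]
9. n4.tag = "yy"  ["yy"]
10. n5.live = "nn"  [terminal]
11. n6.key = 6  [terminal]
12. n7.lim = -2  [terminal]
13. n4.key = "nnyy"  [e.live ++ A.tag]
14. n3.key = 25  [C.lim * -1 + 48]
15. n0.tag = true  [S.lab > 20]
16. n0.depth = 17  [C.key + g.key - 1]

17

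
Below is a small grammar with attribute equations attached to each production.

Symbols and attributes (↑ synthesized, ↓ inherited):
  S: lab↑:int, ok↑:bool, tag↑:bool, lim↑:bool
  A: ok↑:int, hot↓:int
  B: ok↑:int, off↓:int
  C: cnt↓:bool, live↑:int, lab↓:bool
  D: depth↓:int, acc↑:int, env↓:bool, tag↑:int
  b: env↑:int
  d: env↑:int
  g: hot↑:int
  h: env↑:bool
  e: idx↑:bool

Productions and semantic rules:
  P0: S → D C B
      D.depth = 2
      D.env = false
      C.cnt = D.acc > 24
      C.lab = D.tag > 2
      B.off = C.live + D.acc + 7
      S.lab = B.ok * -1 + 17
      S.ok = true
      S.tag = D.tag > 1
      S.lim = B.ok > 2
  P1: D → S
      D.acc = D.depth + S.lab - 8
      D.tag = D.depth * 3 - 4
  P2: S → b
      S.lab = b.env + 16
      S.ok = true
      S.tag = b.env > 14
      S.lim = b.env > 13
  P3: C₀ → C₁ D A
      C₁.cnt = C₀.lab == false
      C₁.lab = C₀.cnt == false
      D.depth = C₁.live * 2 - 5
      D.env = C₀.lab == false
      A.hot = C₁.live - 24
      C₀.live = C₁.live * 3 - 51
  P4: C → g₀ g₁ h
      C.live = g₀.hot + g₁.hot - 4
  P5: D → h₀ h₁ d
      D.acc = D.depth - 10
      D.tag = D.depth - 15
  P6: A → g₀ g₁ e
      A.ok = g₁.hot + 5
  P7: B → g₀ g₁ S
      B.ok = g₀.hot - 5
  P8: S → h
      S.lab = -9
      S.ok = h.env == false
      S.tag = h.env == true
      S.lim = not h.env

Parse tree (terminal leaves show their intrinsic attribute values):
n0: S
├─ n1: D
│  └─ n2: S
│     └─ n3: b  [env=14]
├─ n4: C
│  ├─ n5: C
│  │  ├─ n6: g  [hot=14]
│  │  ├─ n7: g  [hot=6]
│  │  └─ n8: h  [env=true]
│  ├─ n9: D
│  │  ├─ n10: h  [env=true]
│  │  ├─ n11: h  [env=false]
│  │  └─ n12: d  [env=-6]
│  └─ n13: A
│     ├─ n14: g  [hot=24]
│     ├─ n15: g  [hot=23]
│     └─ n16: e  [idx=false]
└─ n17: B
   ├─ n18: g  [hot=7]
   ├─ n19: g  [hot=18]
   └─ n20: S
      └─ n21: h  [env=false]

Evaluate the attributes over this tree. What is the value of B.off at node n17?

28

1. n1.depth = 2  [2]
2. n1.env = false  [false]
3. n3.env = 14  [terminal]
4. n2.lab = 30  [b.env + 16]
5. n2.ok = true  [true]
6. n2.tag = false  [b.env > 14]
7. n2.lim = true  [b.env > 13]
8. n1.acc = 24  [D.depth + S.lab - 8]
9. n1.tag = 2  [D.depth * 3 - 4]
10. n4.cnt = false  [D.acc > 24]
11. n4.lab = false  [D.tag > 2]
12. n5.cnt = true  [C₀.lab == false]
13. n5.lab = true  [C₀.cnt == false]
14. n6.hot = 14  [terminal]
15. n7.hot = 6  [terminal]
16. n8.env = true  [terminal]
17. n5.live = 16  [g₀.hot + g₁.hot - 4]
18. n9.depth = 27  [C₁.live * 2 - 5]
19. n9.env = true  [C₀.lab == false]
20. n10.env = true  [terminal]
21. n11.env = false  [terminal]
22. n12.env = -6  [terminal]
23. n9.acc = 17  [D.depth - 10]
24. n9.tag = 12  [D.depth - 15]
25. n13.hot = -8  [C₁.live - 24]
26. n14.hot = 24  [terminal]
27. n15.hot = 23  [terminal]
28. n16.idx = false  [terminal]
29. n13.ok = 28  [g₁.hot + 5]
30. n4.live = -3  [C₁.live * 3 - 51]
31. n17.off = 28  [C.live + D.acc + 7]
32. n18.hot = 7  [terminal]
33. n19.hot = 18  [terminal]
34. n21.env = false  [terminal]
35. n20.lab = -9  [-9]
36. n20.ok = true  [h.env == false]
37. n20.tag = false  [h.env == true]
38. n20.lim = true  [not h.env]
39. n17.ok = 2  [g₀.hot - 5]
40. n0.lab = 15  [B.ok * -1 + 17]
41. n0.ok = true  [true]
42. n0.tag = true  [D.tag > 1]
43. n0.lim = false  [B.ok > 2]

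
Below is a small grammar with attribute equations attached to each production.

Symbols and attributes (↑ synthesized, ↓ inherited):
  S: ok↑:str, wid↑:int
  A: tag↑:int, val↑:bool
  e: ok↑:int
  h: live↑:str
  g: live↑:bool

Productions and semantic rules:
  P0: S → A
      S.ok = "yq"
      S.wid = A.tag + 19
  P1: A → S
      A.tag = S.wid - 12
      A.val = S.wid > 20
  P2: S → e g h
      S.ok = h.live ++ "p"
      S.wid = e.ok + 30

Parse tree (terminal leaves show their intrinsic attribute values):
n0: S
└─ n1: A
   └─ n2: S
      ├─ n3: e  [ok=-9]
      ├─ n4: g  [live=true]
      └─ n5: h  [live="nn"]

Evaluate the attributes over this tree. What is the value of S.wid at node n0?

28

1. n3.ok = -9  [terminal]
2. n4.live = true  [terminal]
3. n5.live = "nn"  [terminal]
4. n2.ok = "nnp"  [h.live ++ "p"]
5. n2.wid = 21  [e.ok + 30]
6. n1.tag = 9  [S.wid - 12]
7. n1.val = true  [S.wid > 20]
8. n0.ok = "yq"  ["yq"]
9. n0.wid = 28  [A.tag + 19]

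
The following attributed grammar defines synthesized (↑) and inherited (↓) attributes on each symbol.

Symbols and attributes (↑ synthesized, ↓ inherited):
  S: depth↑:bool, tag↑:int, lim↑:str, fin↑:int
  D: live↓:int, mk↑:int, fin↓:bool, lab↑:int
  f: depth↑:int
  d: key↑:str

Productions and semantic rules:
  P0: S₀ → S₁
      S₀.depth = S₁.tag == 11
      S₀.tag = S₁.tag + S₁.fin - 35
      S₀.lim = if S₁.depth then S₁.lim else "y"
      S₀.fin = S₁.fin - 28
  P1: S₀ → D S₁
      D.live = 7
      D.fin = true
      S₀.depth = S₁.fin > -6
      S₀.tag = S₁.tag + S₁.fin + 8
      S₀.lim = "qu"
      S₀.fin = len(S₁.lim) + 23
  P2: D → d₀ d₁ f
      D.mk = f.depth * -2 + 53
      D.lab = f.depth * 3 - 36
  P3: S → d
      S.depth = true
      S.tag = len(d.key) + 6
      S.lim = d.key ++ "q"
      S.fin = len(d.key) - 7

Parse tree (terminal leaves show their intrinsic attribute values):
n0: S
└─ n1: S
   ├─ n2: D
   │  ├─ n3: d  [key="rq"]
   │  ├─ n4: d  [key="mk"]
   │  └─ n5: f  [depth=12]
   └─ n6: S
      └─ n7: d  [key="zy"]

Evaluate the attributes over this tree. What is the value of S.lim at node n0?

"qu"

1. n2.live = 7  [7]
2. n2.fin = true  [true]
3. n3.key = "rq"  [terminal]
4. n4.key = "mk"  [terminal]
5. n5.depth = 12  [terminal]
6. n2.mk = 29  [f.depth * -2 + 53]
7. n2.lab = 0  [f.depth * 3 - 36]
8. n7.key = "zy"  [terminal]
9. n6.depth = true  [true]
10. n6.tag = 8  [len(d.key) + 6]
11. n6.lim = "zyq"  [d.key ++ "q"]
12. n6.fin = -5  [len(d.key) - 7]
13. n1.depth = true  [S₁.fin > -6]
14. n1.tag = 11  [S₁.tag + S₁.fin + 8]
15. n1.lim = "qu"  ["qu"]
16. n1.fin = 26  [len(S₁.lim) + 23]
17. n0.depth = true  [S₁.tag == 11]
18. n0.tag = 2  [S₁.tag + S₁.fin - 35]
19. n0.lim = "qu"  [if S₁.depth then S₁.lim else "y"]
20. n0.fin = -2  [S₁.fin - 28]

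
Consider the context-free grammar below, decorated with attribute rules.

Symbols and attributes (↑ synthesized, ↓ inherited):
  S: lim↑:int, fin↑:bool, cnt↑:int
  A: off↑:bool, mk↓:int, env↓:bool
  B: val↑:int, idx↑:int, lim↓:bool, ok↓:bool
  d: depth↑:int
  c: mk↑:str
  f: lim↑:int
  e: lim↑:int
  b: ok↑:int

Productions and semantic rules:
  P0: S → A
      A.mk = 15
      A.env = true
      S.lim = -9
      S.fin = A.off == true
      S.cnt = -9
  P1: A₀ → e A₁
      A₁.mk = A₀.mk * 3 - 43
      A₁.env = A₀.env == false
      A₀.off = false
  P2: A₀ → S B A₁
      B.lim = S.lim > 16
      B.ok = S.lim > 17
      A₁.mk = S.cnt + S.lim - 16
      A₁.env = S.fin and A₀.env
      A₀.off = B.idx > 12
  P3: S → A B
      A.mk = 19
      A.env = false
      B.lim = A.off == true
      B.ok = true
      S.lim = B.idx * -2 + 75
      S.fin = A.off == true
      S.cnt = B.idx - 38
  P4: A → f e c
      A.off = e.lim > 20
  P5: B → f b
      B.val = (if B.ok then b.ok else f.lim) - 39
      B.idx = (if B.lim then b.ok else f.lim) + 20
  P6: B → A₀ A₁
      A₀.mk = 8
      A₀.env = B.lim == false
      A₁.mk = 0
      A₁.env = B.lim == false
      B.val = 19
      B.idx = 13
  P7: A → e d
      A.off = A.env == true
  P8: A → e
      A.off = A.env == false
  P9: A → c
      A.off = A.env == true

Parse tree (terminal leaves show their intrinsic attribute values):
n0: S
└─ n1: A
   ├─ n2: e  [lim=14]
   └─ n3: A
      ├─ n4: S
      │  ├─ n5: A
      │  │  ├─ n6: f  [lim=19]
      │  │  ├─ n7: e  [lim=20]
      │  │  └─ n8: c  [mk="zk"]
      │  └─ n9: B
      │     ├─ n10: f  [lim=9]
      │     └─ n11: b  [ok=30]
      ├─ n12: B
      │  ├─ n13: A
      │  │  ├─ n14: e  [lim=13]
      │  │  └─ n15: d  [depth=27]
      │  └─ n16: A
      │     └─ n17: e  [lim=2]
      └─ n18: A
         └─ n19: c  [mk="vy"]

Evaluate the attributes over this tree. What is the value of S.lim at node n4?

17

1. n1.mk = 15  [15]
2. n1.env = true  [true]
3. n2.lim = 14  [terminal]
4. n3.mk = 2  [A₀.mk * 3 - 43]
5. n3.env = false  [A₀.env == false]
6. n5.mk = 19  [19]
7. n5.env = false  [false]
8. n6.lim = 19  [terminal]
9. n7.lim = 20  [terminal]
10. n8.mk = "zk"  [terminal]
11. n5.off = false  [e.lim > 20]
12. n9.lim = false  [A.off == true]
13. n9.ok = true  [true]
14. n10.lim = 9  [terminal]
15. n11.ok = 30  [terminal]
16. n9.val = -9  [(if B.ok then b.ok else f.lim) - 39]
17. n9.idx = 29  [(if B.lim then b.ok else f.lim) + 20]
18. n4.lim = 17  [B.idx * -2 + 75]
19. n4.fin = false  [A.off == true]
20. n4.cnt = -9  [B.idx - 38]
21. n12.lim = true  [S.lim > 16]
22. n12.ok = false  [S.lim > 17]
23. n13.mk = 8  [8]
24. n13.env = false  [B.lim == false]
25. n14.lim = 13  [terminal]
26. n15.depth = 27  [terminal]
27. n13.off = false  [A.env == true]
28. n16.mk = 0  [0]
29. n16.env = false  [B.lim == false]
30. n17.lim = 2  [terminal]
31. n16.off = true  [A.env == false]
32. n12.val = 19  [19]
33. n12.idx = 13  [13]
34. n18.mk = -8  [S.cnt + S.lim - 16]
35. n18.env = false  [S.fin and A₀.env]
36. n19.mk = "vy"  [terminal]
37. n18.off = false  [A.env == true]
38. n3.off = true  [B.idx > 12]
39. n1.off = false  [false]
40. n0.lim = -9  [-9]
41. n0.fin = false  [A.off == true]
42. n0.cnt = -9  [-9]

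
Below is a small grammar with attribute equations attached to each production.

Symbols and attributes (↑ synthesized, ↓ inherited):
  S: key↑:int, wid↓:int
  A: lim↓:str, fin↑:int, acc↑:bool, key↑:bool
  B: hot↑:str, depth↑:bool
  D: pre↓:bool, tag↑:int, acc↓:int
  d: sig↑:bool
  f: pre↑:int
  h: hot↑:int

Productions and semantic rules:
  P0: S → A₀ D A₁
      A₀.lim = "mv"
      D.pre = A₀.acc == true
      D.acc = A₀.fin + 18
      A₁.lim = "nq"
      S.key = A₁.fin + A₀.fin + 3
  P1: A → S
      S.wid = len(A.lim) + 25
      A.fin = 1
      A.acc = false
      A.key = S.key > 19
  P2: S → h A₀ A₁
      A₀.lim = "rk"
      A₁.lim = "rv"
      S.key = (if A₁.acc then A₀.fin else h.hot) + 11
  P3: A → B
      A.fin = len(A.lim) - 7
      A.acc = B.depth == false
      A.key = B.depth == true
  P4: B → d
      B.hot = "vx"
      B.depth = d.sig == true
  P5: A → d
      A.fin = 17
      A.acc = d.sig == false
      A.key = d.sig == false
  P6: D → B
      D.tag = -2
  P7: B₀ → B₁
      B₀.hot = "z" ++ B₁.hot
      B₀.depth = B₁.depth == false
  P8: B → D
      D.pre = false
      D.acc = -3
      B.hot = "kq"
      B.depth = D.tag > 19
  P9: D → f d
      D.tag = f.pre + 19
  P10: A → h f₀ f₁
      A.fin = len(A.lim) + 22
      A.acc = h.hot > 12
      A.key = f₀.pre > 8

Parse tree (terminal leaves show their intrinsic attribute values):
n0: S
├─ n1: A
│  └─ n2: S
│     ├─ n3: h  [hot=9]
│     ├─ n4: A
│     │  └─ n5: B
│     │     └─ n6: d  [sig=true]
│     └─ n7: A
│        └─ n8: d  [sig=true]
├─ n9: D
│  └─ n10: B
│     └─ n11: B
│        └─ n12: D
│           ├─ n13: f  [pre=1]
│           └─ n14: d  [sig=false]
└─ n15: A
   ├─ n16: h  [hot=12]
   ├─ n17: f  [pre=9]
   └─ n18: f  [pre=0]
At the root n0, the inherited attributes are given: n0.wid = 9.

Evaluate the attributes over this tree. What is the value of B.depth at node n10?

false

1. n0.wid = 9  [given at root]
2. n1.lim = "mv"  ["mv"]
3. n2.wid = 27  [len(A.lim) + 25]
4. n3.hot = 9  [terminal]
5. n4.lim = "rk"  ["rk"]
6. n6.sig = true  [terminal]
7. n5.hot = "vx"  ["vx"]
8. n5.depth = true  [d.sig == true]
9. n4.fin = -5  [len(A.lim) - 7]
10. n4.acc = false  [B.depth == false]
11. n4.key = true  [B.depth == true]
12. n7.lim = "rv"  ["rv"]
13. n8.sig = true  [terminal]
14. n7.fin = 17  [17]
15. n7.acc = false  [d.sig == false]
16. n7.key = false  [d.sig == false]
17. n2.key = 20  [(if A₁.acc then A₀.fin else h.hot) + 11]
18. n1.fin = 1  [1]
19. n1.acc = false  [false]
20. n1.key = true  [S.key > 19]
21. n9.pre = false  [A₀.acc == true]
22. n9.acc = 19  [A₀.fin + 18]
23. n12.pre = false  [false]
24. n12.acc = -3  [-3]
25. n13.pre = 1  [terminal]
26. n14.sig = false  [terminal]
27. n12.tag = 20  [f.pre + 19]
28. n11.hot = "kq"  ["kq"]
29. n11.depth = true  [D.tag > 19]
30. n10.hot = "zkq"  ["z" ++ B₁.hot]
31. n10.depth = false  [B₁.depth == false]
32. n9.tag = -2  [-2]
33. n15.lim = "nq"  ["nq"]
34. n16.hot = 12  [terminal]
35. n17.pre = 9  [terminal]
36. n18.pre = 0  [terminal]
37. n15.fin = 24  [len(A.lim) + 22]
38. n15.acc = false  [h.hot > 12]
39. n15.key = true  [f₀.pre > 8]
40. n0.key = 28  [A₁.fin + A₀.fin + 3]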